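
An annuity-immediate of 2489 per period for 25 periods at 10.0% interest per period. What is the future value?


FV = PMT * ((1+i)^n - 1) / i
= 2489 * ((1.1)^25 - 1) / 0.1
= 2489 * (10.834706 - 1) / 0.1
= 244785.8309


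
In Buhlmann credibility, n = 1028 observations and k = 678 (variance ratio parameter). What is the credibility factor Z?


Z = n / (n + k)
= 1028 / (1028 + 678)
= 1028 / 1706
= 0.6026


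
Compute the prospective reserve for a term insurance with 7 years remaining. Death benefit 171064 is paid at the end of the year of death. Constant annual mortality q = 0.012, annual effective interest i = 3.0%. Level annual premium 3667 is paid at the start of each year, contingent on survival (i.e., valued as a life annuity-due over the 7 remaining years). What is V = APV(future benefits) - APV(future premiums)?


v = 1/(1+i) = 0.970874
APV(future benefits) per unit = sum_{k=0}^{6} k_p_x * q * v^(k+1) = 0.072228
APV(future benefits) = 171064 * 0.072228 = 12355.6095
Life annuity-due factor ä_{x:7} = sum_{k=0}^{6} k_p_x * v^k = 6.199569
APV(future premiums) = 3667 * 6.199569 = 22733.8211
V = 12355.6095 - 22733.8211
= -10378.2116


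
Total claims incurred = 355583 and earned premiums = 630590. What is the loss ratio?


Loss ratio = claims / premiums
= 355583 / 630590
= 0.5639


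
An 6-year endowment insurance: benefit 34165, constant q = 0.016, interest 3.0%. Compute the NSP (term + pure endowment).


Term component = 2849.255
Pure endowment = 6_p_x * v^6 * benefit = 0.907759 * 0.837484 * 34165 = 25973.3918
NSP = 28822.6469


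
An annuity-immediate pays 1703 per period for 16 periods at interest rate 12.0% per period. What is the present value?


PV = PMT * (1 - (1+i)^(-n)) / i
= 1703 * (1 - (1+0.12)^(-16)) / 0.12
= 1703 * (1 - 0.163122) / 0.12
= 1703 * 6.973986
= 11876.6984


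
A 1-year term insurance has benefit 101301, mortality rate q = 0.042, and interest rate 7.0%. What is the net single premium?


NSP = benefit * q * v
v = 1/(1+i) = 0.934579
NSP = 101301 * 0.042 * 0.934579
= 3976.3009


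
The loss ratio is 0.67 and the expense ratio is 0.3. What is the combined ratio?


Combined ratio = loss ratio + expense ratio
= 0.67 + 0.3
= 0.97


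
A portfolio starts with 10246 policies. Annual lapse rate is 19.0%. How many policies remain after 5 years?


remaining = initial * (1 - lapse)^years
= 10246 * (1 - 0.19)^5
= 10246 * 0.348678
= 3572.5593


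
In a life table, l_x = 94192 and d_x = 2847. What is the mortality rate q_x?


q_x = d_x / l_x
= 2847 / 94192
= 0.0302


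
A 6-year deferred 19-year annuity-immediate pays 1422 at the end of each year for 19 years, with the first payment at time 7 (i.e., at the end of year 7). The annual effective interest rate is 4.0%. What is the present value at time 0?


PV at time 6 of the 19-year annuity-immediate:
a_n = 1422 * (1-(1+0.04)^(-19))/0.04 = 18676.4618
Discount back 6 years to time 0:
PV = 18676.4618 * (1+0.04)^(-6)
= 18676.4618 * 0.790315
= 14760.2791


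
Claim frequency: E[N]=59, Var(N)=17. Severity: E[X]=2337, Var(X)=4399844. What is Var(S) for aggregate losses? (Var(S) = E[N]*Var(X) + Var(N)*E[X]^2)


Var(S) = E[N]*Var(X) + Var(N)*E[X]^2
= 59*4399844 + 17*2337^2
= 259590796 + 92846673
= 3.5244e+08


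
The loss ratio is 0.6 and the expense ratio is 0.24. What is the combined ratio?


Combined ratio = loss ratio + expense ratio
= 0.6 + 0.24
= 0.84


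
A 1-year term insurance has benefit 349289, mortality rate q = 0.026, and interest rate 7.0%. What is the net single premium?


NSP = benefit * q * v
v = 1/(1+i) = 0.934579
NSP = 349289 * 0.026 * 0.934579
= 8487.3963


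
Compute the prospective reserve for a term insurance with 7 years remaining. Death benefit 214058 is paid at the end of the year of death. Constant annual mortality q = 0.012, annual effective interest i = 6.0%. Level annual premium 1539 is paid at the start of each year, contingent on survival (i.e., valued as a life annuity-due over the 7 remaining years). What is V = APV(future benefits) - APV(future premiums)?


v = 1/(1+i) = 0.943396
APV(future benefits) per unit = sum_{k=0}^{6} k_p_x * q * v^(k+1) = 0.064806
APV(future benefits) = 214058 * 0.064806 = 13872.2533
Life annuity-due factor ä_{x:7} = sum_{k=0}^{6} k_p_x * v^k = 5.724534
APV(future premiums) = 1539 * 5.724534 = 8810.0583
V = 13872.2533 - 8810.0583
= 5062.1949


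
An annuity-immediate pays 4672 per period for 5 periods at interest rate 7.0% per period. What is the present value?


PV = PMT * (1 - (1+i)^(-n)) / i
= 4672 * (1 - (1+0.07)^(-5)) / 0.07
= 4672 * (1 - 0.712986) / 0.07
= 4672 * 4.100197
= 19156.1224


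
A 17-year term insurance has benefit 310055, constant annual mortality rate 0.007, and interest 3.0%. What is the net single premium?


NSP = benefit * sum_{k=0}^{n-1} k_p_x * q * v^(k+1)
With constant q=0.007, v=0.970874
Sum = 0.087611
NSP = 310055 * 0.087611
= 27164.2102


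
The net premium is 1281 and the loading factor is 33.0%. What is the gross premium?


Gross = net * (1 + loading)
= 1281 * (1 + 0.33)
= 1281 * 1.33
= 1703.73


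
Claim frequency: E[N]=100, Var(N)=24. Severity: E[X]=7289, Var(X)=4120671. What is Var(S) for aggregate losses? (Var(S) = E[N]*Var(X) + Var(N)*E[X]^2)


Var(S) = E[N]*Var(X) + Var(N)*E[X]^2
= 100*4120671 + 24*7289^2
= 412067100 + 1275108504
= 1.6872e+09


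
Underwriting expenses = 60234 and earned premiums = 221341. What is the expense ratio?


Expense ratio = expenses / premiums
= 60234 / 221341
= 0.2721


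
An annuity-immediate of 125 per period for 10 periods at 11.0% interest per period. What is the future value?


FV = PMT * ((1+i)^n - 1) / i
= 125 * ((1.11)^10 - 1) / 0.11
= 125 * (2.839421 - 1) / 0.11
= 2090.2511


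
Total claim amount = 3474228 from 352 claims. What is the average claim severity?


severity = total / number
= 3474228 / 352
= 9869.9659


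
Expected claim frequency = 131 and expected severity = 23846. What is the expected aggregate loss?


E[S] = E[N] * E[X]
= 131 * 23846
= 3.1238e+06


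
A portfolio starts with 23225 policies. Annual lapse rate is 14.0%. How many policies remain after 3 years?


remaining = initial * (1 - lapse)^years
= 23225 * (1 - 0.14)^3
= 23225 * 0.636056
= 14772.4006


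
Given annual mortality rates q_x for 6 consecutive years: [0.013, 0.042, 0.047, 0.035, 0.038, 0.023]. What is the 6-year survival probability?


p_k = 1 - q_k for each year
Survival = product of (1 - q_k)
= 0.987 * 0.958 * 0.953 * 0.965 * 0.962 * 0.977
= 0.8173


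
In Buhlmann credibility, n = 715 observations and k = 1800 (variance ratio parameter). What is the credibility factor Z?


Z = n / (n + k)
= 715 / (715 + 1800)
= 715 / 2515
= 0.2843


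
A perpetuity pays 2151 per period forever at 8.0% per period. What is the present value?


PV = PMT / i
= 2151 / 0.08
= 26887.5


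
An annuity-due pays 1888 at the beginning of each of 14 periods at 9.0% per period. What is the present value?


PV_due = PMT * (1-(1+i)^(-n))/i * (1+i)
PV_immediate = 14700.2519
PV_due = 14700.2519 * 1.09
= 16023.2746


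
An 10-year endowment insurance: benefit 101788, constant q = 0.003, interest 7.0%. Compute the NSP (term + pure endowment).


Term component = 2119.548
Pure endowment = 10_p_x * v^10 * benefit = 0.970402 * 0.508349 * 101788 = 50212.3315
NSP = 52331.8795


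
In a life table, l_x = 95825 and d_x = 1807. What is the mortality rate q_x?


q_x = d_x / l_x
= 1807 / 95825
= 0.0189


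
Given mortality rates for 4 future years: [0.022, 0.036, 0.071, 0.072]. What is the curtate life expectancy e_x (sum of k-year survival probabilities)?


e_x = sum_{k=1}^{n} k_p_x
k_p_x values:
  1_p_x = 0.978
  2_p_x = 0.942792
  3_p_x = 0.875854
  4_p_x = 0.812792
e_x = 3.6094


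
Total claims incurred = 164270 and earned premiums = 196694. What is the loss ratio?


Loss ratio = claims / premiums
= 164270 / 196694
= 0.8352


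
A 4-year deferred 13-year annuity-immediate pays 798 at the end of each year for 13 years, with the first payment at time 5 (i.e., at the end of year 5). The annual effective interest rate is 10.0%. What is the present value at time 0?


PV at time 4 of the 13-year annuity-immediate:
a_n = 798 * (1-(1+0.1)^(-13))/0.1 = 5668.4782
Discount back 4 years to time 0:
PV = 5668.4782 * (1+0.1)^(-4)
= 5668.4782 * 0.683013
= 3871.6469


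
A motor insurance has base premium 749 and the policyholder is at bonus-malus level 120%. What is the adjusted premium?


adjusted = base * BM_level / 100
= 749 * 120 / 100
= 749 * 1.2
= 898.8


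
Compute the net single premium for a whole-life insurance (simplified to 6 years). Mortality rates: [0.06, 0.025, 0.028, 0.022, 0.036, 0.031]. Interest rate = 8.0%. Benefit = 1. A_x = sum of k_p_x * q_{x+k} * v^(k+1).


v = 0.925926
Year 0: k_p_x=1.0, q=0.06, term=0.055556
Year 1: k_p_x=0.94, q=0.025, term=0.020147
Year 2: k_p_x=0.9165, q=0.028, term=0.020371
Year 3: k_p_x=0.890838, q=0.022, term=0.014405
Year 4: k_p_x=0.87124, q=0.036, term=0.021346
Year 5: k_p_x=0.839875, q=0.031, term=0.016407
A_x = 0.1482


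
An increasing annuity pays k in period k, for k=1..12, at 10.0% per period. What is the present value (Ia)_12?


(Ia)_n = sum_{k=1}^{n} k * v^k, v = 1/(1+i)
v = 0.909091
Sum computed term by term:
(Ia)_12 = 36.7149


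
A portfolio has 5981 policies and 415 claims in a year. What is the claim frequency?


frequency = claims / policies
= 415 / 5981
= 0.0694


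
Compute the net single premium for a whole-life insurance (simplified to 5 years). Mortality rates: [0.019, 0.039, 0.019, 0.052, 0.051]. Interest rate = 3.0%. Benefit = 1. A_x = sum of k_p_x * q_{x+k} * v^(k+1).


v = 0.970874
Year 0: k_p_x=1.0, q=0.019, term=0.018447
Year 1: k_p_x=0.981, q=0.039, term=0.036063
Year 2: k_p_x=0.942741, q=0.019, term=0.016392
Year 3: k_p_x=0.924829, q=0.052, term=0.042728
Year 4: k_p_x=0.876738, q=0.051, term=0.03857
A_x = 0.1522


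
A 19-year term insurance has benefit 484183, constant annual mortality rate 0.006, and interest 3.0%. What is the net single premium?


NSP = benefit * sum_{k=0}^{n-1} k_p_x * q * v^(k+1)
With constant q=0.006, v=0.970874
Sum = 0.081889
NSP = 484183 * 0.081889
= 39649.1365


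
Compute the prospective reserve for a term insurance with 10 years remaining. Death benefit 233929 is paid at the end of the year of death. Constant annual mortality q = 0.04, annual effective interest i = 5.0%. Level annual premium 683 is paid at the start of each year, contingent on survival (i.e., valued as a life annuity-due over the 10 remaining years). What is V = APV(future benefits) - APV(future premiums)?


v = 1/(1+i) = 0.952381
APV(future benefits) per unit = sum_{k=0}^{9} k_p_x * q * v^(k+1) = 0.263045
APV(future benefits) = 233929 * 0.263045 = 61533.7689
Life annuity-due factor ä_{x:10} = sum_{k=0}^{9} k_p_x * v^k = 6.904922
APV(future premiums) = 683 * 6.904922 = 4716.0615
V = 61533.7689 - 4716.0615
= 56817.7074


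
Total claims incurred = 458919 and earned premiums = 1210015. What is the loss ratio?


Loss ratio = claims / premiums
= 458919 / 1210015
= 0.3793


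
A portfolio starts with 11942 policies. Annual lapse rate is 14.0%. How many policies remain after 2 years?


remaining = initial * (1 - lapse)^years
= 11942 * (1 - 0.14)^2
= 11942 * 0.7396
= 8832.3032


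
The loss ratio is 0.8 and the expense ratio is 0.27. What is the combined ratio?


Combined ratio = loss ratio + expense ratio
= 0.8 + 0.27
= 1.07


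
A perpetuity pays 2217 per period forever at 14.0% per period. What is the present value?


PV = PMT / i
= 2217 / 0.14
= 15835.7143


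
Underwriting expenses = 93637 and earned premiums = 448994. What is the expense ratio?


Expense ratio = expenses / premiums
= 93637 / 448994
= 0.2085


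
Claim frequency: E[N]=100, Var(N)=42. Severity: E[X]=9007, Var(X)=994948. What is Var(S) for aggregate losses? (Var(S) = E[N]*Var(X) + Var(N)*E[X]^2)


Var(S) = E[N]*Var(X) + Var(N)*E[X]^2
= 100*994948 + 42*9007^2
= 99494800 + 3407294058
= 3.5068e+09


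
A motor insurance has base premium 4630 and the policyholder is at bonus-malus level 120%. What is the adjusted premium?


adjusted = base * BM_level / 100
= 4630 * 120 / 100
= 4630 * 1.2
= 5556.0


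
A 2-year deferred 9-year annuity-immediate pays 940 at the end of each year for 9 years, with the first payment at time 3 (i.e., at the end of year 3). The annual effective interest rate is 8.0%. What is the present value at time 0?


PV at time 2 of the 9-year annuity-immediate:
a_n = 940 * (1-(1+0.08)^(-9))/0.08 = 5872.0746
Discount back 2 years to time 0:
PV = 5872.0746 * (1+0.08)^(-2)
= 5872.0746 * 0.857339
= 5034.3575


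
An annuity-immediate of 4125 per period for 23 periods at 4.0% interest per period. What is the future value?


FV = PMT * ((1+i)^n - 1) / i
= 4125 * ((1.04)^23 - 1) / 0.04
= 4125 * (2.464716 - 1) / 0.04
= 151048.7904


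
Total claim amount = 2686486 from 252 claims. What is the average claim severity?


severity = total / number
= 2686486 / 252
= 10660.6587


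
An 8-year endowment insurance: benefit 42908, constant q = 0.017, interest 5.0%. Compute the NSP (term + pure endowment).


Term component = 4462.7996
Pure endowment = 8_p_x * v^8 * benefit = 0.871823 * 0.676839 * 42908 = 25319.3191
NSP = 29782.1187


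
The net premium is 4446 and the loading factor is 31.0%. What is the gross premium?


Gross = net * (1 + loading)
= 4446 * (1 + 0.31)
= 4446 * 1.31
= 5824.26


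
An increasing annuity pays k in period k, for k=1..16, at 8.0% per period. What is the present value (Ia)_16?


(Ia)_n = sum_{k=1}^{n} k * v^k, v = 1/(1+i)
v = 0.925926
Sum computed term by term:
(Ia)_16 = 61.1154


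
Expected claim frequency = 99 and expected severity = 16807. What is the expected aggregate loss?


E[S] = E[N] * E[X]
= 99 * 16807
= 1.6639e+06


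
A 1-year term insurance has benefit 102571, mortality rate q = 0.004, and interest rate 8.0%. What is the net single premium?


NSP = benefit * q * v
v = 1/(1+i) = 0.925926
NSP = 102571 * 0.004 * 0.925926
= 379.8926


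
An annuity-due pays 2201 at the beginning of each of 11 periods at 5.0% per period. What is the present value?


PV_due = PMT * (1-(1+i)^(-n))/i * (1+i)
PV_immediate = 18282.4177
PV_due = 18282.4177 * 1.05
= 19196.5386


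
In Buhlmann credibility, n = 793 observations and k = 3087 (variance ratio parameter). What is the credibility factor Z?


Z = n / (n + k)
= 793 / (793 + 3087)
= 793 / 3880
= 0.2044


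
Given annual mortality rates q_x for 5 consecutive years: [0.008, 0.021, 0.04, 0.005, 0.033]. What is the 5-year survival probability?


p_k = 1 - q_k for each year
Survival = product of (1 - q_k)
= 0.992 * 0.979 * 0.96 * 0.995 * 0.967
= 0.897


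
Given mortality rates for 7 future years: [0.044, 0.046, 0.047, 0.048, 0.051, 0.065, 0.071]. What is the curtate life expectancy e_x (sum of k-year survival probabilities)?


e_x = sum_{k=1}^{n} k_p_x
k_p_x values:
  1_p_x = 0.956
  2_p_x = 0.912024
  3_p_x = 0.869159
  4_p_x = 0.827439
  5_p_x = 0.78524
  6_p_x = 0.734199
  7_p_x = 0.682071
e_x = 5.7661


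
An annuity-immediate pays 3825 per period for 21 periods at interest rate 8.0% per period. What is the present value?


PV = PMT * (1 - (1+i)^(-n)) / i
= 3825 * (1 - (1+0.08)^(-21)) / 0.08
= 3825 * (1 - 0.198656) / 0.08
= 3825 * 10.016803
= 38314.2721


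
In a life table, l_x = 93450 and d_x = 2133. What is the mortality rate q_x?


q_x = d_x / l_x
= 2133 / 93450
= 0.0228


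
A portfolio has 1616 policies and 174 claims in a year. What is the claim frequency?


frequency = claims / policies
= 174 / 1616
= 0.1077


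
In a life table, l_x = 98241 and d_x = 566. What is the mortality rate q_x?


q_x = d_x / l_x
= 566 / 98241
= 0.0058


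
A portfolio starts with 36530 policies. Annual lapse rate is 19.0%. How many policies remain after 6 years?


remaining = initial * (1 - lapse)^years
= 36530 * (1 - 0.19)^6
= 36530 * 0.28243
= 10317.151


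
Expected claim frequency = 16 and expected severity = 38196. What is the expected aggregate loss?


E[S] = E[N] * E[X]
= 16 * 38196
= 611136


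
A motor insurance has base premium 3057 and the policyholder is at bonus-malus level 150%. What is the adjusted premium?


adjusted = base * BM_level / 100
= 3057 * 150 / 100
= 3057 * 1.5
= 4585.5


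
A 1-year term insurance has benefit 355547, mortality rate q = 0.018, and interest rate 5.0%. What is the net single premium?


NSP = benefit * q * v
v = 1/(1+i) = 0.952381
NSP = 355547 * 0.018 * 0.952381
= 6095.0914


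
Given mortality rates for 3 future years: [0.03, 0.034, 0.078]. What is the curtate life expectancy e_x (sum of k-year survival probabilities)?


e_x = sum_{k=1}^{n} k_p_x
k_p_x values:
  1_p_x = 0.97
  2_p_x = 0.93702
  3_p_x = 0.863932
e_x = 2.771


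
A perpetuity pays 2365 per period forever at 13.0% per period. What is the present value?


PV = PMT / i
= 2365 / 0.13
= 18192.3077


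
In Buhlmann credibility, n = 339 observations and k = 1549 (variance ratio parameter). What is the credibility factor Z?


Z = n / (n + k)
= 339 / (339 + 1549)
= 339 / 1888
= 0.1796


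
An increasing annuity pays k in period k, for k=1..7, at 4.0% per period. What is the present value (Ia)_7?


(Ia)_n = sum_{k=1}^{n} k * v^k, v = 1/(1+i)
v = 0.961538
Sum computed term by term:
(Ia)_7 = 23.0678


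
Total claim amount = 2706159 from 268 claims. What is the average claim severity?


severity = total / number
= 2706159 / 268
= 10097.6082


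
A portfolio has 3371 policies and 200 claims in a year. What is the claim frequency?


frequency = claims / policies
= 200 / 3371
= 0.0593


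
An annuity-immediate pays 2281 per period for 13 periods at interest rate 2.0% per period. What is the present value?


PV = PMT * (1 - (1+i)^(-n)) / i
= 2281 * (1 - (1+0.02)^(-13)) / 0.02
= 2281 * (1 - 0.773033) / 0.02
= 2281 * 11.348374
= 25885.6405


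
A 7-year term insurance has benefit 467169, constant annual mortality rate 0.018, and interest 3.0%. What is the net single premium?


NSP = benefit * sum_{k=0}^{n-1} k_p_x * q * v^(k+1)
With constant q=0.018, v=0.970874
Sum = 0.106496
NSP = 467169 * 0.106496
= 49751.5289


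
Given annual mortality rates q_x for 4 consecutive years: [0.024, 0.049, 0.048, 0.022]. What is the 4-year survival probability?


p_k = 1 - q_k for each year
Survival = product of (1 - q_k)
= 0.976 * 0.951 * 0.952 * 0.978
= 0.8642


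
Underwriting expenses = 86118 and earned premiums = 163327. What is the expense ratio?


Expense ratio = expenses / premiums
= 86118 / 163327
= 0.5273


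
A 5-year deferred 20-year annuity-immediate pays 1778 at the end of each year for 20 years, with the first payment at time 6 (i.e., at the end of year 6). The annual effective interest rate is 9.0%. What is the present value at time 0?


PV at time 5 of the 20-year annuity-immediate:
a_n = 1778 * (1-(1+0.09)^(-20))/0.09 = 16230.5542
Discount back 5 years to time 0:
PV = 16230.5542 * (1+0.09)^(-5)
= 16230.5542 * 0.649931
= 10548.7466


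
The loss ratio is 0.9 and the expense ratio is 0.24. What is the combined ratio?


Combined ratio = loss ratio + expense ratio
= 0.9 + 0.24
= 1.14


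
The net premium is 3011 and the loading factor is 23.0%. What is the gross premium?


Gross = net * (1 + loading)
= 3011 * (1 + 0.23)
= 3011 * 1.23
= 3703.53


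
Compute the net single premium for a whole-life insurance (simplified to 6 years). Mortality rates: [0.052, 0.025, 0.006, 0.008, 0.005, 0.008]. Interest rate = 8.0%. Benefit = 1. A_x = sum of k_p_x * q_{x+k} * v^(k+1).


v = 0.925926
Year 0: k_p_x=1.0, q=0.052, term=0.048148
Year 1: k_p_x=0.948, q=0.025, term=0.020319
Year 2: k_p_x=0.9243, q=0.006, term=0.004402
Year 3: k_p_x=0.918754, q=0.008, term=0.005402
Year 4: k_p_x=0.911404, q=0.005, term=0.003101
Year 5: k_p_x=0.906847, q=0.008, term=0.004572
A_x = 0.0859


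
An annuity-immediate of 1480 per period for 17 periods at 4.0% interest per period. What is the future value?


FV = PMT * ((1+i)^n - 1) / i
= 1480 * ((1.04)^17 - 1) / 0.04
= 1480 * (1.9479 - 1) / 0.04
= 35072.3183


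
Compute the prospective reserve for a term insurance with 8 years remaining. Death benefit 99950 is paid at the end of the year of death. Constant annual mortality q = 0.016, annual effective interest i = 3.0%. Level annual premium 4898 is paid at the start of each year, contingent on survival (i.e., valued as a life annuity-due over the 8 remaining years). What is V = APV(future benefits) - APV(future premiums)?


v = 1/(1+i) = 0.970874
APV(future benefits) per unit = sum_{k=0}^{7} k_p_x * q * v^(k+1) = 0.106488
APV(future benefits) = 99950 * 0.106488 = 10643.5159
Life annuity-due factor ä_{x:8} = sum_{k=0}^{7} k_p_x * v^k = 6.855191
APV(future premiums) = 4898 * 6.855191 = 33576.7252
V = 10643.5159 - 33576.7252
= -22933.2093


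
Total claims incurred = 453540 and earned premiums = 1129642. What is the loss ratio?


Loss ratio = claims / premiums
= 453540 / 1129642
= 0.4015


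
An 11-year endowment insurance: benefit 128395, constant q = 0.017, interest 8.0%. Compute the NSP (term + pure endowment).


Term component = 14510.2678
Pure endowment = 11_p_x * v^11 * benefit = 0.828111 * 0.428883 * 128395 = 45601.1187
NSP = 60111.3866


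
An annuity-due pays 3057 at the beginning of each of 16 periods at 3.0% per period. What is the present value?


PV_due = PMT * (1-(1+i)^(-n))/i * (1+i)
PV_immediate = 38399.2889
PV_due = 38399.2889 * 1.03
= 39551.2676


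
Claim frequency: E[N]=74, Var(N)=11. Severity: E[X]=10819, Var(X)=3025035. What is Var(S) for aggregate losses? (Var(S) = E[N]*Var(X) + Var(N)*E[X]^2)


Var(S) = E[N]*Var(X) + Var(N)*E[X]^2
= 74*3025035 + 11*10819^2
= 223852590 + 1287558371
= 1.5114e+09


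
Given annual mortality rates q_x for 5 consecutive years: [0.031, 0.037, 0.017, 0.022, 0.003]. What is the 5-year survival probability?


p_k = 1 - q_k for each year
Survival = product of (1 - q_k)
= 0.969 * 0.963 * 0.983 * 0.978 * 0.997
= 0.8944


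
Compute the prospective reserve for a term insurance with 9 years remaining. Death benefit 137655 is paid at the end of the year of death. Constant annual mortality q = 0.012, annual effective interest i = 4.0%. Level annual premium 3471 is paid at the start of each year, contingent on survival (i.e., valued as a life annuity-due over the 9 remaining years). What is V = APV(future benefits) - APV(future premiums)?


v = 1/(1+i) = 0.961538
APV(future benefits) per unit = sum_{k=0}^{8} k_p_x * q * v^(k+1) = 0.085327
APV(future benefits) = 137655 * 0.085327 = 11745.6963
Life annuity-due factor ä_{x:9} = sum_{k=0}^{8} k_p_x * v^k = 7.395012
APV(future premiums) = 3471 * 7.395012 = 25668.086
V = 11745.6963 - 25668.086
= -13922.3896


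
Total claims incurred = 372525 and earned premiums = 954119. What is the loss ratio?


Loss ratio = claims / premiums
= 372525 / 954119
= 0.3904


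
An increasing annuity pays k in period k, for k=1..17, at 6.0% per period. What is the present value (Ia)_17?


(Ia)_n = sum_{k=1}^{n} k * v^k, v = 1/(1+i)
v = 0.943396
Sum computed term by term:
(Ia)_17 = 79.8783


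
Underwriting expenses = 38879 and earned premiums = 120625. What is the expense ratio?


Expense ratio = expenses / premiums
= 38879 / 120625
= 0.3223


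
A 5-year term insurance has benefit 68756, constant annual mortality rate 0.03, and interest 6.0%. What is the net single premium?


NSP = benefit * sum_{k=0}^{n-1} k_p_x * q * v^(k+1)
With constant q=0.03, v=0.943396
Sum = 0.119435
NSP = 68756 * 0.119435
= 8211.8495


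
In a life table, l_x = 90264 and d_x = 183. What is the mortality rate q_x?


q_x = d_x / l_x
= 183 / 90264
= 0.002


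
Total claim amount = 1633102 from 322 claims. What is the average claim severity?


severity = total / number
= 1633102 / 322
= 5071.7453


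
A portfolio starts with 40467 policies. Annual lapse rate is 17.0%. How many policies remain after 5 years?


remaining = initial * (1 - lapse)^years
= 40467 * (1 - 0.17)^5
= 40467 * 0.393904
= 15940.1158


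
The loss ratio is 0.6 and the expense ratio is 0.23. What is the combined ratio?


Combined ratio = loss ratio + expense ratio
= 0.6 + 0.23
= 0.83


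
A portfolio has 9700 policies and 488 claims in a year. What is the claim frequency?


frequency = claims / policies
= 488 / 9700
= 0.0503


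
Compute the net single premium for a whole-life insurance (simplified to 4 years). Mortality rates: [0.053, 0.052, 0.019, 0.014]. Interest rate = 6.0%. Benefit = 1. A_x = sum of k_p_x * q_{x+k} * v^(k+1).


v = 0.943396
Year 0: k_p_x=1.0, q=0.053, term=0.05
Year 1: k_p_x=0.947, q=0.052, term=0.043827
Year 2: k_p_x=0.897756, q=0.019, term=0.014322
Year 3: k_p_x=0.880699, q=0.014, term=0.009766
A_x = 0.1179


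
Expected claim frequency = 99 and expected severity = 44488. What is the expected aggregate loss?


E[S] = E[N] * E[X]
= 99 * 44488
= 4.4043e+06


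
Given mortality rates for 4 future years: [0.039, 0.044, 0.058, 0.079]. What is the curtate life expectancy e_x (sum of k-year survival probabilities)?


e_x = sum_{k=1}^{n} k_p_x
k_p_x values:
  1_p_x = 0.961
  2_p_x = 0.918716
  3_p_x = 0.86543
  4_p_x = 0.797061
e_x = 3.5422


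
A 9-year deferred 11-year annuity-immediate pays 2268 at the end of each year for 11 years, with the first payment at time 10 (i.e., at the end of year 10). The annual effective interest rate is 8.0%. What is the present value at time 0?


PV at time 9 of the 11-year annuity-immediate:
a_n = 2268 * (1-(1+0.08)^(-11))/0.08 = 16191.1709
Discount back 9 years to time 0:
PV = 16191.1709 * (1+0.08)^(-9)
= 16191.1709 * 0.500249
= 8099.6165


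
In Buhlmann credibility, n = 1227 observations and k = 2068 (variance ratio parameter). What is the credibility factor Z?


Z = n / (n + k)
= 1227 / (1227 + 2068)
= 1227 / 3295
= 0.3724


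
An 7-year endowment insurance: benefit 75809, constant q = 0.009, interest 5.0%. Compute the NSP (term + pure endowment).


Term component = 3849.6919
Pure endowment = 7_p_x * v^7 * benefit = 0.938676 * 0.710681 * 75809 = 50572.1312
NSP = 54421.823


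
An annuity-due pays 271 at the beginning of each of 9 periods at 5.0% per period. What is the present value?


PV_due = PMT * (1-(1+i)^(-n))/i * (1+i)
PV_immediate = 1926.2197
PV_due = 1926.2197 * 1.05
= 2022.5307


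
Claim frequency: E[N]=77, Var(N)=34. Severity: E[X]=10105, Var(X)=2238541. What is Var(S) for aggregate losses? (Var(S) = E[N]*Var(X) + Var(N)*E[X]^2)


Var(S) = E[N]*Var(X) + Var(N)*E[X]^2
= 77*2238541 + 34*10105^2
= 172367657 + 3471774850
= 3.6441e+09


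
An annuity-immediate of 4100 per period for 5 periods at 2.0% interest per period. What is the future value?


FV = PMT * ((1+i)^n - 1) / i
= 4100 * ((1.02)^5 - 1) / 0.02
= 4100 * (1.104081 - 1) / 0.02
= 21336.5647


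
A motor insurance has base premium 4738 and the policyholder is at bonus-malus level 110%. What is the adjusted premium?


adjusted = base * BM_level / 100
= 4738 * 110 / 100
= 4738 * 1.1
= 5211.8


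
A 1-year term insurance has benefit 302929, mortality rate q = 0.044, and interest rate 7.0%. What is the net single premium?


NSP = benefit * q * v
v = 1/(1+i) = 0.934579
NSP = 302929 * 0.044 * 0.934579
= 12456.8935


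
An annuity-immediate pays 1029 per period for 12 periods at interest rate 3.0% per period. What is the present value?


PV = PMT * (1 - (1+i)^(-n)) / i
= 1029 * (1 - (1+0.03)^(-12)) / 0.03
= 1029 * (1 - 0.70138) / 0.03
= 1029 * 9.954004
= 10242.6701


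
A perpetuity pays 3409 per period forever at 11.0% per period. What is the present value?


PV = PMT / i
= 3409 / 0.11
= 30990.9091


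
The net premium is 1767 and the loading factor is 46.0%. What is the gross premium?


Gross = net * (1 + loading)
= 1767 * (1 + 0.46)
= 1767 * 1.46
= 2579.82


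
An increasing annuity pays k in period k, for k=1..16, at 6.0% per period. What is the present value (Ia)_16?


(Ia)_n = sum_{k=1}^{n} k * v^k, v = 1/(1+i)
v = 0.943396
Sum computed term by term:
(Ia)_16 = 73.5651


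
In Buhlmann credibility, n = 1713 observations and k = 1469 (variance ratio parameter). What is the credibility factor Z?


Z = n / (n + k)
= 1713 / (1713 + 1469)
= 1713 / 3182
= 0.5383


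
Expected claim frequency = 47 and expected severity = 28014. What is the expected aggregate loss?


E[S] = E[N] * E[X]
= 47 * 28014
= 1.3167e+06


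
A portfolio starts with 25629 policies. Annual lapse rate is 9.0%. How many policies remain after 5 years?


remaining = initial * (1 - lapse)^years
= 25629 * (1 - 0.09)^5
= 25629 * 0.624032
= 15993.3198


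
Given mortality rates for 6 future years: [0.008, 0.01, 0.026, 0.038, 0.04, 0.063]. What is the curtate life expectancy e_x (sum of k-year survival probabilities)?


e_x = sum_{k=1}^{n} k_p_x
k_p_x values:
  1_p_x = 0.992
  2_p_x = 0.98208
  3_p_x = 0.956546
  4_p_x = 0.920197
  5_p_x = 0.883389
  6_p_x = 0.827736
e_x = 5.5619


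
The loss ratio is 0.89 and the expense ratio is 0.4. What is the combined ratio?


Combined ratio = loss ratio + expense ratio
= 0.89 + 0.4
= 1.29


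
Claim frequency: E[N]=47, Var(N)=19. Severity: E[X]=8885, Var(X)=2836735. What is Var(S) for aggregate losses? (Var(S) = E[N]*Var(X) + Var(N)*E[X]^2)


Var(S) = E[N]*Var(X) + Var(N)*E[X]^2
= 47*2836735 + 19*8885^2
= 133326545 + 1499921275
= 1.6332e+09


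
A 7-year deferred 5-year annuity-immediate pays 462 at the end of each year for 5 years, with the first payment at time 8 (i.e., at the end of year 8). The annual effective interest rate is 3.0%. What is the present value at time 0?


PV at time 7 of the 5-year annuity-immediate:
a_n = 462 * (1-(1+0.03)^(-5))/0.03 = 2115.8247
Discount back 7 years to time 0:
PV = 2115.8247 * (1+0.03)^(-7)
= 2115.8247 * 0.813092
= 1720.3591


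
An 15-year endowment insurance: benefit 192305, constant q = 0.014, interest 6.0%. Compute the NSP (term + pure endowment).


Term component = 24094.8352
Pure endowment = 15_p_x * v^15 * benefit = 0.809382 * 0.417265 * 192305 = 64946.5852
NSP = 89041.4204


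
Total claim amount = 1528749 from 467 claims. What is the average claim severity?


severity = total / number
= 1528749 / 467
= 3273.5525


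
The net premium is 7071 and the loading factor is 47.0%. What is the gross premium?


Gross = net * (1 + loading)
= 7071 * (1 + 0.47)
= 7071 * 1.47
= 10394.37


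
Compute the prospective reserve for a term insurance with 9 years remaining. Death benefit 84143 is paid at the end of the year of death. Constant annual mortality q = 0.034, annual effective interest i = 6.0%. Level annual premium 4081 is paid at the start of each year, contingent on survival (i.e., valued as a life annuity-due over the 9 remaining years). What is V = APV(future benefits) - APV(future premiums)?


v = 1/(1+i) = 0.943396
APV(future benefits) per unit = sum_{k=0}^{8} k_p_x * q * v^(k+1) = 0.204885
APV(future benefits) = 84143 * 0.204885 = 17239.6714
Life annuity-due factor ä_{x:9} = sum_{k=0}^{8} k_p_x * v^k = 6.387603
APV(future premiums) = 4081 * 6.387603 = 26067.8093
V = 17239.6714 - 26067.8093
= -8828.1379


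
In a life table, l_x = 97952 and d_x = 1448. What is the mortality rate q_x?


q_x = d_x / l_x
= 1448 / 97952
= 0.0148


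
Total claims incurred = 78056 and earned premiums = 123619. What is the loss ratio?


Loss ratio = claims / premiums
= 78056 / 123619
= 0.6314


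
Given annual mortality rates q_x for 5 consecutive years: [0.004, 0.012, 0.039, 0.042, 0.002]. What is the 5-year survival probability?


p_k = 1 - q_k for each year
Survival = product of (1 - q_k)
= 0.996 * 0.988 * 0.961 * 0.958 * 0.998
= 0.9041


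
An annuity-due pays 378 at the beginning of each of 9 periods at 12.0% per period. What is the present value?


PV_due = PMT * (1-(1+i)^(-n))/i * (1+i)
PV_immediate = 2014.0784
PV_due = 2014.0784 * 1.12
= 2255.7678


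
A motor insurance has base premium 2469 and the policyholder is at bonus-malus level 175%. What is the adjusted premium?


adjusted = base * BM_level / 100
= 2469 * 175 / 100
= 2469 * 1.75
= 4320.75


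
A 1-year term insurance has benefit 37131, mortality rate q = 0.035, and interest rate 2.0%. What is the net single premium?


NSP = benefit * q * v
v = 1/(1+i) = 0.980392
NSP = 37131 * 0.035 * 0.980392
= 1274.1029


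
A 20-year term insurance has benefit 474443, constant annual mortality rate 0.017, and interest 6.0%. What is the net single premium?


NSP = benefit * sum_{k=0}^{n-1} k_p_x * q * v^(k+1)
With constant q=0.017, v=0.943396
Sum = 0.171924
NSP = 474443 * 0.171924
= 81568.1241


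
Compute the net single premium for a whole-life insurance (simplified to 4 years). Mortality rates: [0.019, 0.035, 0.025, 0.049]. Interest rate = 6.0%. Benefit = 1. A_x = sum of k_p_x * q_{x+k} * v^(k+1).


v = 0.943396
Year 0: k_p_x=1.0, q=0.019, term=0.017925
Year 1: k_p_x=0.981, q=0.035, term=0.030558
Year 2: k_p_x=0.946665, q=0.025, term=0.019871
Year 3: k_p_x=0.922998, q=0.049, term=0.035824
A_x = 0.1042


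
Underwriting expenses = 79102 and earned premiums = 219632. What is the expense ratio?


Expense ratio = expenses / premiums
= 79102 / 219632
= 0.3602


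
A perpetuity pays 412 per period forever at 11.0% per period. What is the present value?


PV = PMT / i
= 412 / 0.11
= 3745.4545


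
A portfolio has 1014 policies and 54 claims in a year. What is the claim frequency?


frequency = claims / policies
= 54 / 1014
= 0.0533


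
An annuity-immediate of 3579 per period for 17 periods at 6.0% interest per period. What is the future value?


FV = PMT * ((1+i)^n - 1) / i
= 3579 * ((1.06)^17 - 1) / 0.06
= 3579 * (2.692773 - 1) / 0.06
= 100973.8967


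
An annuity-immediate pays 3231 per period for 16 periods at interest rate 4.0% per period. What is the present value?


PV = PMT * (1 - (1+i)^(-n)) / i
= 3231 * (1 - (1+0.04)^(-16)) / 0.04
= 3231 * (1 - 0.533908) / 0.04
= 3231 * 11.652296
= 37648.5671


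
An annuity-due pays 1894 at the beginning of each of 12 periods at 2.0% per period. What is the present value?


PV_due = PMT * (1-(1+i)^(-n))/i * (1+i)
PV_immediate = 20029.6963
PV_due = 20029.6963 * 1.02
= 20430.2902


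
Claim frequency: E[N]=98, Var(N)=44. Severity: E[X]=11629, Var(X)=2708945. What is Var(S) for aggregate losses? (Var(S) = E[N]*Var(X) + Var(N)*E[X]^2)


Var(S) = E[N]*Var(X) + Var(N)*E[X]^2
= 98*2708945 + 44*11629^2
= 265476610 + 5950280204
= 6.2158e+09


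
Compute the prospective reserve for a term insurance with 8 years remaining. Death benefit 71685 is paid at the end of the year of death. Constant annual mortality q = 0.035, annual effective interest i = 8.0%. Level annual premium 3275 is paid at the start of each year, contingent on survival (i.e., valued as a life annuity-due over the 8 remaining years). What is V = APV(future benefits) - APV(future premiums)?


v = 1/(1+i) = 0.925926
APV(future benefits) per unit = sum_{k=0}^{7} k_p_x * q * v^(k+1) = 0.180697
APV(future benefits) = 71685 * 0.180697 = 12953.2309
Life annuity-due factor ä_{x:8} = sum_{k=0}^{7} k_p_x * v^k = 5.575779
APV(future premiums) = 3275 * 5.575779 = 18260.6752
V = 12953.2309 - 18260.6752
= -5307.4443


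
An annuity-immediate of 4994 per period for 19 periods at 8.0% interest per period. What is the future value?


FV = PMT * ((1+i)^n - 1) / i
= 4994 * ((1.08)^19 - 1) / 0.08
= 4994 * (4.315701 - 1) / 0.08
= 206982.6386


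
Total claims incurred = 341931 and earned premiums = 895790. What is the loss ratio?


Loss ratio = claims / premiums
= 341931 / 895790
= 0.3817


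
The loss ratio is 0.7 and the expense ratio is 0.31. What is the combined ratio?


Combined ratio = loss ratio + expense ratio
= 0.7 + 0.31
= 1.01


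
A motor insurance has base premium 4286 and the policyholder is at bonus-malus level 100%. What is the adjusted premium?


adjusted = base * BM_level / 100
= 4286 * 100 / 100
= 4286 * 1.0
= 4286.0


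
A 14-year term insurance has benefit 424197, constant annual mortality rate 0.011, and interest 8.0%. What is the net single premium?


NSP = benefit * sum_{k=0}^{n-1} k_p_x * q * v^(k+1)
With constant q=0.011, v=0.925926
Sum = 0.085628
NSP = 424197 * 0.085628
= 36323.3519


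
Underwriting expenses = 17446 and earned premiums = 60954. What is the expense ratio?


Expense ratio = expenses / premiums
= 17446 / 60954
= 0.2862


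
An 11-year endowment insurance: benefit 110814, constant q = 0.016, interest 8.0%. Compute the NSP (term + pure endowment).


Term component = 11835.7227
Pure endowment = 11_p_x * v^11 * benefit = 0.837425 * 0.428883 * 110814 = 39799.6639
NSP = 51635.3865


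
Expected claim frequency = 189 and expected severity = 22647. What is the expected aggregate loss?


E[S] = E[N] * E[X]
= 189 * 22647
= 4.2803e+06


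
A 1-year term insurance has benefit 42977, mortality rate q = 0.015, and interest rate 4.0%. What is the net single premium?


NSP = benefit * q * v
v = 1/(1+i) = 0.961538
NSP = 42977 * 0.015 * 0.961538
= 619.8606


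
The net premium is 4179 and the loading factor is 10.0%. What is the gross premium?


Gross = net * (1 + loading)
= 4179 * (1 + 0.1)
= 4179 * 1.1
= 4596.9


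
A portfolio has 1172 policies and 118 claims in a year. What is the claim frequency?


frequency = claims / policies
= 118 / 1172
= 0.1007


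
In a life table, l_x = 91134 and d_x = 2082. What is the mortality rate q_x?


q_x = d_x / l_x
= 2082 / 91134
= 0.0228


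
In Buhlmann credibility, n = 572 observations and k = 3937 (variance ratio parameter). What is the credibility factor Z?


Z = n / (n + k)
= 572 / (572 + 3937)
= 572 / 4509
= 0.1269


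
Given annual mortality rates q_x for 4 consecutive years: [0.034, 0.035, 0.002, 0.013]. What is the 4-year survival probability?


p_k = 1 - q_k for each year
Survival = product of (1 - q_k)
= 0.966 * 0.965 * 0.998 * 0.987
= 0.9182


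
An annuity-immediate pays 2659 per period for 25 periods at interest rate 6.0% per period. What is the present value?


PV = PMT * (1 - (1+i)^(-n)) / i
= 2659 * (1 - (1+0.06)^(-25)) / 0.06
= 2659 * (1 - 0.232999) / 0.06
= 2659 * 12.783356
= 33990.944


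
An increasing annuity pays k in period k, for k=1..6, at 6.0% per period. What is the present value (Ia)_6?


(Ia)_n = sum_{k=1}^{n} k * v^k, v = 1/(1+i)
v = 0.943396
Sum computed term by term:
(Ia)_6 = 16.3767


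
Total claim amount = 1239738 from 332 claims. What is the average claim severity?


severity = total / number
= 1239738 / 332
= 3734.1506


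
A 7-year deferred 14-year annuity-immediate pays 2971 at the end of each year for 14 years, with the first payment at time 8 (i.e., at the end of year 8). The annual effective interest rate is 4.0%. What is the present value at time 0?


PV at time 7 of the 14-year annuity-immediate:
a_n = 2971 * (1-(1+0.04)^(-14))/0.04 = 31383.0382
Discount back 7 years to time 0:
PV = 31383.0382 * (1+0.04)^(-7)
= 31383.0382 * 0.759918
= 23848.5298


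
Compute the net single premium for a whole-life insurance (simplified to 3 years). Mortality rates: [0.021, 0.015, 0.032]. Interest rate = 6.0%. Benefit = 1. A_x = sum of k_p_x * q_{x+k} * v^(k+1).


v = 0.943396
Year 0: k_p_x=1.0, q=0.021, term=0.019811
Year 1: k_p_x=0.979, q=0.015, term=0.01307
Year 2: k_p_x=0.964315, q=0.032, term=0.025909
A_x = 0.0588


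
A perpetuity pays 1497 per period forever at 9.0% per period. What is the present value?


PV = PMT / i
= 1497 / 0.09
= 16633.3333
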